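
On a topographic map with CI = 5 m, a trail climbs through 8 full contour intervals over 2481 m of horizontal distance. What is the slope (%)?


elevation change = 8 * 5 = 40 m
slope = 40 / 2481 * 100 = 1.6%

1.6%


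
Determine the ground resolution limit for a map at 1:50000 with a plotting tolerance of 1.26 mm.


ground = 1.26 mm * 50000 / 1000 = 63.0 m

63.0 m


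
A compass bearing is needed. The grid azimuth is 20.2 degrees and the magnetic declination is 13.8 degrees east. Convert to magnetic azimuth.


magnetic azimuth = grid azimuth - declination (east +ve)
mag_az = 20.2 - 13.8 = 6.4 degrees

6.4 degrees


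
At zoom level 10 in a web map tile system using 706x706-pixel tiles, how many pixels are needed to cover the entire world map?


tiles per axis = 2^10 = 1024
total tiles = 1024^2 = 1048576
pixels per axis = 1024 * 706 = 722944
total pixels = 722944^2 = 522648027136

522648027136 pixels


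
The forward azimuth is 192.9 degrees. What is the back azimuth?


back azimuth = (192.9 + 180) mod 360 = 12.9 degrees

12.9 degrees


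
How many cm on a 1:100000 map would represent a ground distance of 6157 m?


map_cm = 6157 * 100 / 100000 = 6.157 cm ≈ 6.16 cm

6.16 cm


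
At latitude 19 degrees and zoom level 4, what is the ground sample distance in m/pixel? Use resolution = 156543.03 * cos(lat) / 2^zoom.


res = 156543.03 * cos(19) / 2^4 = 156543.03 * 0.94551858 / 16 = 9250.9 m/pixel

9250.9 m/pixel


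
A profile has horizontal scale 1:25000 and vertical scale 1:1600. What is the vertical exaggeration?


VE = horizontal_scale / vertical_scale = 25000 / 1600 = 15.625 ≈ 15.6

15.6x


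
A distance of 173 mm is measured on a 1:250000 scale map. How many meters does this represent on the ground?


ground = 173 mm * 250000 / 1000 = 43250.0 m

43250.0 m


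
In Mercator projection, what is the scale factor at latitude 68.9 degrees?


SF = 1 / cos(68.9) = 1 / 0.359997 = 2.778

2.778


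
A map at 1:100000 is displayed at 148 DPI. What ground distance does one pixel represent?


pixel_cm = 2.54 / 148 ≈ 0.017162 cm
ground = pixel_cm * 100000 / 100 = 2.54 * 100000 / (148 * 100) = 254000 / 14800 ≈ 17.16 m

17.16 m


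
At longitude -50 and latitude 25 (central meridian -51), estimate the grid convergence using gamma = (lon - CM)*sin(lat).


gamma = (-50 - -51) * sin(25) = 1 * 0.422618 = 0.423 degrees

0.423 degrees


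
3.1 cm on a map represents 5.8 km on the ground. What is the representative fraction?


ground = 5.8 km = 580000 cm; RF denominator = ground / map = 580000 / 3.1 ≈ 187097; RF = 1:187097

1:187097


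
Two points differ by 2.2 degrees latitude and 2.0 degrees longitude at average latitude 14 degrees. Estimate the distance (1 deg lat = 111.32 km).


dlat_km = 2.2 * 111.32 = 244.904
dlon_km = 2.0 * 111.32 * cos(14) ≈ 216.027
dist = sqrt(244.904^2 + 216.027^2) ≈ 326.6 km

326.6 km


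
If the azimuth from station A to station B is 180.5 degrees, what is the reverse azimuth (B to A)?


back azimuth = (180.5 + 180) mod 360 = 0.5 degrees

0.5 degrees


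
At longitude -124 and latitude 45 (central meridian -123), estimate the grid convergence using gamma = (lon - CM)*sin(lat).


gamma = (-124 - -123) * sin(45) = -1 * 0.707107 = -0.707 degrees

-0.707 degrees


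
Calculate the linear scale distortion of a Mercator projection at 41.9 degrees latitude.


SF = 1 / cos(41.9) = 1 / 0.744312 = 1.344

1.344


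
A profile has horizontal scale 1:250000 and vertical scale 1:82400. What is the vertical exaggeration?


VE = horizontal_scale / vertical_scale = 250000 / 82400 ≈ 3.0

3.0x


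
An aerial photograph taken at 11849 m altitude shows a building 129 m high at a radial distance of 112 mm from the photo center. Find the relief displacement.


d = h * r / H = 129 * 112 / 11849 = 1.22 mm

1.22 mm


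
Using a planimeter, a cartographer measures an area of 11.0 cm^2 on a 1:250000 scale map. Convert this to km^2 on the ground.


ground_area = 11.0 * (250000/100)^2 = 68750000.0 m^2 = 68.75 km^2

68.75 km^2


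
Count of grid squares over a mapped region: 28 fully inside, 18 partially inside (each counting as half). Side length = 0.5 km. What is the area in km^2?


effective squares = 28 + 18 * 0.5 = 37.0
area = 37.0 * 0.25 = 9.25 km^2

9.25 km^2


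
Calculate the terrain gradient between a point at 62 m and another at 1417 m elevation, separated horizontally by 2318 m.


gradient = (1417 - 62) / 2318 = 1355 / 2318 = 0.5846

0.5846


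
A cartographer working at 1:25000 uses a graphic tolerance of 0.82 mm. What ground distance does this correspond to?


ground = 0.82 mm * 25000 / 1000 = 20.5 m

20.5 m


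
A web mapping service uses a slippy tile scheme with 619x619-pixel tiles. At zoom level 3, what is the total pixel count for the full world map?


tiles per axis = 2^3 = 8
total tiles = 8^2 = 64
pixels per axis = 8 * 619 = 4952
total pixels = 4952^2 = 24522304

24522304 pixels


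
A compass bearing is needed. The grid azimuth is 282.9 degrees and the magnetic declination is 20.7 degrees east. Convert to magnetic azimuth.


magnetic azimuth = grid azimuth - declination (east +ve)
mag_az = 282.9 - 20.7 = 262.2 degrees

262.2 degrees


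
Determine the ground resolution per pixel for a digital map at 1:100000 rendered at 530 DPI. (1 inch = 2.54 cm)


pixel_cm = 2.54 / 530 ≈ 0.004792 cm
ground = pixel_cm * 100000 / 100 = 2.54 * 100000 / (530 * 100) = 254000 / 53000 ≈ 4.79 m

4.79 m


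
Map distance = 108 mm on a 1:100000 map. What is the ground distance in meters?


ground = 108 mm * 100000 / 1000 = 10800.0 m

10800.0 m


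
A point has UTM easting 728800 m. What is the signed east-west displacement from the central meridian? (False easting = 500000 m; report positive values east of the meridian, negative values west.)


displacement = 728800 - 500000 = 228800 m

228800 m


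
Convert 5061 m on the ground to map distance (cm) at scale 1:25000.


map_cm = 5061 * 100 / 25000 = 20.244 cm ≈ 20.24 cm

20.24 cm


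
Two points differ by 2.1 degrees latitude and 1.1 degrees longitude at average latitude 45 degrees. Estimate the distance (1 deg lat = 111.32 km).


dlat_km = 2.1 * 111.32 = 233.772
dlon_km = 1.1 * 111.32 * cos(45) ≈ 86.587
dist = sqrt(233.772^2 + 86.587^2) ≈ 249.3 km

249.3 km


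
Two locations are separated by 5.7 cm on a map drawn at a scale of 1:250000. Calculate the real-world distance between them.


ground = 5.7 cm * 250000 / 100 = 14250.0 m = 14.25 km

14.25 km


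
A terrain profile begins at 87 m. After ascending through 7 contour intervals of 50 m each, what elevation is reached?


elevation = 87 + 7 * 50 = 437 m

437 m


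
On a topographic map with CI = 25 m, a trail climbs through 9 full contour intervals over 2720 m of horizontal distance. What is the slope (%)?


elevation change = 9 * 25 = 225 m
slope = 225 / 2720 * 100 = 8.3%

8.3%


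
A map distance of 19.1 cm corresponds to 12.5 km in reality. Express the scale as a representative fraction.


ground = 12.5 km = 1250000 cm; RF denominator = ground / map = 1250000 / 19.1 ≈ 65445; RF = 1:65445

1:65445


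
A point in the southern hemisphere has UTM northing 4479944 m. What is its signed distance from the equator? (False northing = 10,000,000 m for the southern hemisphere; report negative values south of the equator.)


For southern: actual = 4479944 - 10000000 = -5520056 m

-5520056 m


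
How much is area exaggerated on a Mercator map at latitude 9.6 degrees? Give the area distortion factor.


area_distortion = 1/cos^2(9.6) = 1.029

1.029


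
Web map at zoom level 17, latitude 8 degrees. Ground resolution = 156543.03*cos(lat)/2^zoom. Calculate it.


res = 156543.03 * cos(8) / 2^17 = 156543.03 * 0.99026807 / 131072 = 1.18 m/pixel

1.18 m/pixel


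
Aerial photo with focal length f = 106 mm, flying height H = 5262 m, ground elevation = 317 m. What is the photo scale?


scale = f / (H - h) = 106 mm / 4945 m = 106 / 4945000 = 1:46651

1:46651


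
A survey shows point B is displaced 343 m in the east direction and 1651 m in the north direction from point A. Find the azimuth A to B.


az = atan2(343, 1651) = 11.7 deg
adjusted to 0-360: 11.7 degrees

11.7 degrees


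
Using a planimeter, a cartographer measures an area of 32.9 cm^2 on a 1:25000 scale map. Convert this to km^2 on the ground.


ground_area = 32.9 * (25000/100)^2 = 2056250.0 m^2 = 2.05625 km^2 ≈ 2.056 km^2

2.056 km^2


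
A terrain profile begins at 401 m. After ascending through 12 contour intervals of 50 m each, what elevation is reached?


elevation = 401 + 12 * 50 = 1001 m

1001 m


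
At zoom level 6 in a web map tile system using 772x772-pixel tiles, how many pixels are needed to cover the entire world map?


tiles per axis = 2^6 = 64
total tiles = 64^2 = 4096
pixels per axis = 64 * 772 = 49408
total pixels = 49408^2 = 2441150464

2441150464 pixels


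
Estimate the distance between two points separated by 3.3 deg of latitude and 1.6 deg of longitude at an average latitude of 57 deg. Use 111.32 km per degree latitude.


dlat_km = 3.3 * 111.32 = 367.356
dlon_km = 1.6 * 111.32 * cos(57) ≈ 97.007
dist = sqrt(367.356^2 + 97.007^2) ≈ 379.9 km

379.9 km


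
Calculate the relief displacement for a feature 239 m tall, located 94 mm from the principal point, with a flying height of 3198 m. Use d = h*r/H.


d = h * r / H = 239 * 94 / 3198 = 7.03 mm

7.03 mm


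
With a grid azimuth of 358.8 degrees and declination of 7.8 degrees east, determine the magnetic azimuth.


magnetic azimuth = grid azimuth - declination (east +ve)
mag_az = 358.8 - 7.8 = 351.0 degrees

351.0 degrees


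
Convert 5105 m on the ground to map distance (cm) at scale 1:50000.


map_cm = 5105 * 100 / 50000 = 10.21 cm

10.21 cm


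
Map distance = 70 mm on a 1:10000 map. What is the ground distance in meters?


ground = 70 mm * 10000 / 1000 = 700.0 m

700.0 m


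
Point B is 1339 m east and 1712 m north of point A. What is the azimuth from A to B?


az = atan2(1339, 1712) = 38.0 deg
adjusted to 0-360: 38.0 degrees

38.0 degrees


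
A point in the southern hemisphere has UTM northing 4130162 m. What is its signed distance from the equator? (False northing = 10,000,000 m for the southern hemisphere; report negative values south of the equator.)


For southern: actual = 4130162 - 10000000 = -5869838 m

-5869838 m


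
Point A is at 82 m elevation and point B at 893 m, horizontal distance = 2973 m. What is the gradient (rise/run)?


gradient = (893 - 82) / 2973 = 811 / 2973 = 0.2728

0.2728


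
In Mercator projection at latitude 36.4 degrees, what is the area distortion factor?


area_distortion = 1/cos^2(36.4) = 1.544

1.544


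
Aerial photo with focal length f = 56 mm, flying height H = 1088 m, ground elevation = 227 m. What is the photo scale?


scale = f / (H - h) = 56 mm / 861 m = 56 / 861000 = 1:15375

1:15375


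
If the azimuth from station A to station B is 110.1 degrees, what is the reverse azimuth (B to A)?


back azimuth = (110.1 + 180) mod 360 = 290.1 degrees

290.1 degrees


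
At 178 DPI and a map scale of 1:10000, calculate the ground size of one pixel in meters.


pixel_cm = 2.54 / 178 ≈ 0.01427 cm
ground = pixel_cm * 10000 / 100 = 2.54 * 10000 / (178 * 100) = 25400 / 17800 ≈ 1.43 m

1.43 m


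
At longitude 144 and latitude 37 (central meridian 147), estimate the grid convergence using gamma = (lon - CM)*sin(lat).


gamma = (144 - 147) * sin(37) = -3 * 0.601815 = -1.805 degrees

-1.805 degrees


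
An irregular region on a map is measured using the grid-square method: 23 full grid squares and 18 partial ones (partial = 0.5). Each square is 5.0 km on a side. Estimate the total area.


effective squares = 23 + 18 * 0.5 = 32.0
area = 32.0 * 25.0 = 800.0 km^2

800.0 km^2


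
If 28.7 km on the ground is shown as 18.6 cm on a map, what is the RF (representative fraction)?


ground = 28.7 km = 2870000 cm; RF denominator = ground / map = 2870000 / 18.6 ≈ 154301; RF = 1:154301

1:154301


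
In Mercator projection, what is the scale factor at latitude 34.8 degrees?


SF = 1 / cos(34.8) = 1 / 0.821149 = 1.218

1.218


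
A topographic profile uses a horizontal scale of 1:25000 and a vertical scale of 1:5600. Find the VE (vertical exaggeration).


VE = horizontal_scale / vertical_scale = 25000 / 5600 ≈ 4.5

4.5x


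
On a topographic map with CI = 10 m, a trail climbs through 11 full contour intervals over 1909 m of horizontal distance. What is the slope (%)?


elevation change = 11 * 10 = 110 m
slope = 110 / 1909 * 100 = 5.8%

5.8%


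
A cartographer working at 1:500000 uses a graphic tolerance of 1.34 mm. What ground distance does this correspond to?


ground = 1.34 mm * 500000 / 1000 = 670.0 m

670.0 m


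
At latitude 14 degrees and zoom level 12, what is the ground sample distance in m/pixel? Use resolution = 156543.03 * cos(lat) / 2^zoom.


res = 156543.03 * cos(14) / 2^12 = 156543.03 * 0.97029573 / 4096 = 37.08 m/pixel

37.08 m/pixel


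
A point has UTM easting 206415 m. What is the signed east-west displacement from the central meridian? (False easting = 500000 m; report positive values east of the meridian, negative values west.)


displacement = 206415 - 500000 = -293585 m

-293585 m


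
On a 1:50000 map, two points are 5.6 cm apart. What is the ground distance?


ground = 5.6 cm * 50000 / 100 = 2800.0 m = 2.8 km

2.8 km


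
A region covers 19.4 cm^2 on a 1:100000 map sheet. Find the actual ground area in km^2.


ground_area = 19.4 * (100000/100)^2 = 19400000.0 m^2 = 19.4 km^2

19.4 km^2


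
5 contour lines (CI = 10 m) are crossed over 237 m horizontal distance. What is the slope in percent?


elevation change = 5 * 10 = 50 m
slope = 50 / 237 * 100 = 21.1%

21.1%


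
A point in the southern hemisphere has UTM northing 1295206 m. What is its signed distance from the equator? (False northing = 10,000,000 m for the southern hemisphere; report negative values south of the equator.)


For southern: actual = 1295206 - 10000000 = -8704794 m

-8704794 m


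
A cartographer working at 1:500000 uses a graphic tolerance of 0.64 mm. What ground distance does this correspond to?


ground = 0.64 mm * 500000 / 1000 = 320.0 m

320.0 m


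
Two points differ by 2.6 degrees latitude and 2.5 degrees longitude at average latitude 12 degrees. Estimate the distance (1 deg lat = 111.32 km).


dlat_km = 2.6 * 111.32 = 289.432
dlon_km = 2.5 * 111.32 * cos(12) ≈ 272.218
dist = sqrt(289.432^2 + 272.218^2) ≈ 397.3 km

397.3 km


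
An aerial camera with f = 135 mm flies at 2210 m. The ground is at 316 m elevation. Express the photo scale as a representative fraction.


scale = f / (H - h) = 135 mm / 1894 m = 135 / 1894000 = 1:14030

1:14030


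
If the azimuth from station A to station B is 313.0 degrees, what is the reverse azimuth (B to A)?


back azimuth = (313.0 + 180) mod 360 = 133.0 degrees

133.0 degrees


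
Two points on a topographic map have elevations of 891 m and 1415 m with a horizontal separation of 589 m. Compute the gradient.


gradient = (1415 - 891) / 589 = 524 / 589 = 0.8896

0.8896


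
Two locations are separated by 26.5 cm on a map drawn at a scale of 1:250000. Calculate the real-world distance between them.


ground = 26.5 cm * 250000 / 100 = 66250.0 m = 66.25 km

66.25 km


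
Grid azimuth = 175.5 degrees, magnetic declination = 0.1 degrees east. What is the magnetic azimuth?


magnetic azimuth = grid azimuth - declination (east +ve)
mag_az = 175.5 - 0.1 = 175.4 degrees

175.4 degrees


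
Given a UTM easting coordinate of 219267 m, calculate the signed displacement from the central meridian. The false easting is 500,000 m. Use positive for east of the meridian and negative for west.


displacement = 219267 - 500000 = -280733 m

-280733 m


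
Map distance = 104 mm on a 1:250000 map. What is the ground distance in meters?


ground = 104 mm * 250000 / 1000 = 26000.0 m

26000.0 m


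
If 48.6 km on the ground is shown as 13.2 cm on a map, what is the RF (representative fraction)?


ground = 48.6 km = 4860000 cm; RF denominator = ground / map = 4860000 / 13.2 ≈ 368182; RF = 1:368182

1:368182


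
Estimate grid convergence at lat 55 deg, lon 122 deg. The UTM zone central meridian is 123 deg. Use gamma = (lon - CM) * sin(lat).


gamma = (122 - 123) * sin(55) = -1 * 0.819152 = -0.819 degrees

-0.819 degrees


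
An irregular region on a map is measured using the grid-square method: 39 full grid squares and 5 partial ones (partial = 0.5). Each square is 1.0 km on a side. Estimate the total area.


effective squares = 39 + 5 * 0.5 = 41.5
area = 41.5 * 1.0 = 41.5 km^2

41.5 km^2


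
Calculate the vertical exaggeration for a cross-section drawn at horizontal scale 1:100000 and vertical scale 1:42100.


VE = horizontal_scale / vertical_scale = 100000 / 42100 ≈ 2.4

2.4x


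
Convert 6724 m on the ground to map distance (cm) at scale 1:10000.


map_cm = 6724 * 100 / 10000 = 67.24 cm

67.24 cm


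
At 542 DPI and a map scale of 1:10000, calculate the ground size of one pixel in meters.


pixel_cm = 2.54 / 542 ≈ 0.004686 cm
ground = pixel_cm * 10000 / 100 = 2.54 * 10000 / (542 * 100) = 25400 / 54200 ≈ 0.47 m

0.47 m


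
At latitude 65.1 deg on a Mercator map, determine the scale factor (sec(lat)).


SF = 1 / cos(65.1) = 1 / 0.421036 = 2.375

2.375


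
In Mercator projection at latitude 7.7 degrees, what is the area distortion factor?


area_distortion = 1/cos^2(7.7) = 1.018

1.018


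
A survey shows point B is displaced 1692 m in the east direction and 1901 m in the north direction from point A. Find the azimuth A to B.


az = atan2(1692, 1901) = 41.7 deg
adjusted to 0-360: 41.7 degrees

41.7 degrees


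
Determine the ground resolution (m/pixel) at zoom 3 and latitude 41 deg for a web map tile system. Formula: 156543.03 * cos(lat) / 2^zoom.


res = 156543.03 * cos(41) / 2^3 = 156543.03 * 0.75470958 / 8 = 14768.07 m/pixel

14768.07 m/pixel


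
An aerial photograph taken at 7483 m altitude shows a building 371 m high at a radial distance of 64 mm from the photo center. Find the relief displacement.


d = h * r / H = 371 * 64 / 7483 = 3.17 mm

3.17 mm


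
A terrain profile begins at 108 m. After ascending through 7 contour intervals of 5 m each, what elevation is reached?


elevation = 108 + 7 * 5 = 143 m

143 m


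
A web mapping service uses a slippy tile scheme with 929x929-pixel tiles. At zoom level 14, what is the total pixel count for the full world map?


tiles per axis = 2^14 = 16384
total tiles = 16384^2 = 268435456
pixels per axis = 16384 * 929 = 15220736
total pixels = 15220736^2 = 231670804381696

231670804381696 pixels


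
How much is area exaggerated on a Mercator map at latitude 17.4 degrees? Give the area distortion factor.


area_distortion = 1/cos^2(17.4) = 1.098

1.098


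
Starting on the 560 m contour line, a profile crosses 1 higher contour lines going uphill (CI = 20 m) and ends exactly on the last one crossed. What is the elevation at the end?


elevation = 560 + 1 * 20 = 580 m

580 m


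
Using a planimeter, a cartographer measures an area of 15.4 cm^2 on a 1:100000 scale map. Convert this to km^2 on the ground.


ground_area = 15.4 * (100000/100)^2 = 15400000.0 m^2 = 15.4 km^2

15.4 km^2


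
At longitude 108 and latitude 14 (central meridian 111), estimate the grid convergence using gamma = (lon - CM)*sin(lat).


gamma = (108 - 111) * sin(14) = -3 * 0.241922 = -0.726 degrees

-0.726 degrees


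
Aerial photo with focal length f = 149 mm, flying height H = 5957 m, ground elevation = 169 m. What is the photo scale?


scale = f / (H - h) = 149 mm / 5788 m = 149 / 5788000 = 1:38846

1:38846


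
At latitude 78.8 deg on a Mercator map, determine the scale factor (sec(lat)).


SF = 1 / cos(78.8) = 1 / 0.194234 = 5.148

5.148


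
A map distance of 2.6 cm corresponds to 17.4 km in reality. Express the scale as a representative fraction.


ground = 17.4 km = 1740000 cm; RF denominator = ground / map = 1740000 / 2.6 ≈ 669231; RF = 1:669231

1:669231


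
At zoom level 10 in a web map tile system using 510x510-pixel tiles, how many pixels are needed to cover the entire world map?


tiles per axis = 2^10 = 1024
total tiles = 1024^2 = 1048576
pixels per axis = 1024 * 510 = 522240
total pixels = 522240^2 = 272734617600

272734617600 pixels


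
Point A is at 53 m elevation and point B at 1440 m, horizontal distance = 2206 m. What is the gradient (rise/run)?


gradient = (1440 - 53) / 2206 = 1387 / 2206 = 0.6287

0.6287


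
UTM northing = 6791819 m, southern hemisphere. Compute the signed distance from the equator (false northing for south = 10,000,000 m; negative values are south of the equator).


For southern: actual = 6791819 - 10000000 = -3208181 m

-3208181 m


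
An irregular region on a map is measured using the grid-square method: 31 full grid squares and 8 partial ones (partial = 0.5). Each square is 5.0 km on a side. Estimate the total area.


effective squares = 31 + 8 * 0.5 = 35.0
area = 35.0 * 25.0 = 875.0 km^2

875.0 km^2


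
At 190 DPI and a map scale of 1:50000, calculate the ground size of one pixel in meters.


pixel_cm = 2.54 / 190 ≈ 0.013368 cm
ground = pixel_cm * 50000 / 100 = 2.54 * 50000 / (190 * 100) = 127000 / 19000 ≈ 6.68 m

6.68 m


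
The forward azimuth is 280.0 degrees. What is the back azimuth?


back azimuth = (280.0 + 180) mod 360 = 100.0 degrees

100.0 degrees


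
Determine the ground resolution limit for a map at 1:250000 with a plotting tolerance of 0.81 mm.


ground = 0.81 mm * 250000 / 1000 = 202.5 m

202.5 m


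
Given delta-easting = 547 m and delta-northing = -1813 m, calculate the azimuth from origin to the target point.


az = atan2(547, -1813) = 163.2 deg
adjusted to 0-360: 163.2 degrees

163.2 degrees


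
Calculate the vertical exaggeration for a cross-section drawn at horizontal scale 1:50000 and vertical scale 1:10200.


VE = horizontal_scale / vertical_scale = 50000 / 10200 ≈ 4.9

4.9x


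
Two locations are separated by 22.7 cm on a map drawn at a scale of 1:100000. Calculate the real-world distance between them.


ground = 22.7 cm * 100000 / 100 = 22700.0 m = 22.7 km

22.7 km


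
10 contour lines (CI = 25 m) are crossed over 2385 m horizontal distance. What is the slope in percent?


elevation change = 10 * 25 = 250 m
slope = 250 / 2385 * 100 = 10.5%

10.5%


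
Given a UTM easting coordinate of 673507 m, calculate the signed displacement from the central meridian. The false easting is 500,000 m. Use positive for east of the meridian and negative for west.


displacement = 673507 - 500000 = 173507 m

173507 m


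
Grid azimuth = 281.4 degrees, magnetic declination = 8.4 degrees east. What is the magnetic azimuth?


magnetic azimuth = grid azimuth - declination (east +ve)
mag_az = 281.4 - 8.4 = 273.0 degrees

273.0 degrees


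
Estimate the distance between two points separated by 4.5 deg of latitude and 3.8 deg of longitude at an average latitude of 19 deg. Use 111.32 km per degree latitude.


dlat_km = 4.5 * 111.32 = 500.94
dlon_km = 3.8 * 111.32 * cos(19) ≈ 399.969
dist = sqrt(500.94^2 + 399.969^2) ≈ 641.0 km

641.0 km


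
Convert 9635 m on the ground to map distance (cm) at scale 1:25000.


map_cm = 9635 * 100 / 25000 = 38.54 cm

38.54 cm


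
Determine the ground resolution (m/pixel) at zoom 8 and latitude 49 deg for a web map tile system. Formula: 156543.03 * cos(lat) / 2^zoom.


res = 156543.03 * cos(49) / 2^8 = 156543.03 * 0.65605903 / 256 = 401.18 m/pixel

401.18 m/pixel


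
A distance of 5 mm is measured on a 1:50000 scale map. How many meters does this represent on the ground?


ground = 5 mm * 50000 / 1000 = 250.0 m

250.0 m


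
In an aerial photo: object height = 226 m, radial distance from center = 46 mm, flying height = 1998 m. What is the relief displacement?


d = h * r / H = 226 * 46 / 1998 = 5.2 mm

5.2 mm


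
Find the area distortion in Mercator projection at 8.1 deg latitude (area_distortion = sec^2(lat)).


area_distortion = 1/cos^2(8.1) = 1.02

1.02


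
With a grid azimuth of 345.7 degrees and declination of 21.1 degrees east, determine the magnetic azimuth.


magnetic azimuth = grid azimuth - declination (east +ve)
mag_az = 345.7 - 21.1 = 324.6 degrees

324.6 degrees


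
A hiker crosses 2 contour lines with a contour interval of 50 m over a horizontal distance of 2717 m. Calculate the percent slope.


elevation change = 2 * 50 = 100 m
slope = 100 / 2717 * 100 = 3.7%

3.7%


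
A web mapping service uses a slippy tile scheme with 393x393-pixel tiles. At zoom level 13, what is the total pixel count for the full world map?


tiles per axis = 2^13 = 8192
total tiles = 8192^2 = 67108864
pixels per axis = 8192 * 393 = 3219456
total pixels = 3219456^2 = 10364896935936

10364896935936 pixels


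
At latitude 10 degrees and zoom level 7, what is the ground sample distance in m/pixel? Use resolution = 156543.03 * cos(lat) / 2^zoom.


res = 156543.03 * cos(10) / 2^7 = 156543.03 * 0.98480775 / 128 = 1204.41 m/pixel

1204.41 m/pixel


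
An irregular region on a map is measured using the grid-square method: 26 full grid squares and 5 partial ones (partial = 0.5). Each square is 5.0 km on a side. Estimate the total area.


effective squares = 26 + 5 * 0.5 = 28.5
area = 28.5 * 25.0 = 712.5 km^2

712.5 km^2


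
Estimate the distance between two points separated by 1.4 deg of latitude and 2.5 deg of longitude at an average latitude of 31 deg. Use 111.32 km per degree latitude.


dlat_km = 1.4 * 111.32 = 155.848
dlon_km = 2.5 * 111.32 * cos(31) ≈ 238.55
dist = sqrt(155.848^2 + 238.55^2) ≈ 284.9 km

284.9 km


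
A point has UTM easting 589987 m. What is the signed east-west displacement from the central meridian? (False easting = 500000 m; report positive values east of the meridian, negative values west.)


displacement = 589987 - 500000 = 89987 m

89987 m


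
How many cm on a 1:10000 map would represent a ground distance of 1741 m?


map_cm = 1741 * 100 / 10000 = 17.41 cm

17.41 cm


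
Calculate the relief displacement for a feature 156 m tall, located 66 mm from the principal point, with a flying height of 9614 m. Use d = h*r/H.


d = h * r / H = 156 * 66 / 9614 = 1.07 mm

1.07 mm


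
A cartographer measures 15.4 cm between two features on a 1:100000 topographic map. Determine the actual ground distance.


ground = 15.4 cm * 100000 / 100 = 15400.0 m = 15.4 km

15.4 km


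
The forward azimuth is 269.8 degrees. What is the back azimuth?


back azimuth = (269.8 + 180) mod 360 = 89.8 degrees

89.8 degrees


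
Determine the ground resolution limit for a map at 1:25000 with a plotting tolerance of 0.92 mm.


ground = 0.92 mm * 25000 / 1000 = 23.0 m

23.0 m


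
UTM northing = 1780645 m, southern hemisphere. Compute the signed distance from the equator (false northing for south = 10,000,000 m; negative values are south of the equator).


For southern: actual = 1780645 - 10000000 = -8219355 m

-8219355 m


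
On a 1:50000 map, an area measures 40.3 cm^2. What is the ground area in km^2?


ground_area = 40.3 * (50000/100)^2 = 10075000.0 m^2 = 10.075 km^2

10.075 km^2


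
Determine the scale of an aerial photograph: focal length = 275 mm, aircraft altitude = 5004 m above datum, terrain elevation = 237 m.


scale = f / (H - h) = 275 mm / 4767 m = 275 / 4767000 = 1:17335

1:17335


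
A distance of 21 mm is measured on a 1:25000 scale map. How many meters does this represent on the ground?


ground = 21 mm * 25000 / 1000 = 525.0 m

525.0 m


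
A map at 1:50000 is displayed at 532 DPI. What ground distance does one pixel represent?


pixel_cm = 2.54 / 532 ≈ 0.004774 cm
ground = pixel_cm * 50000 / 100 = 2.54 * 50000 / (532 * 100) = 127000 / 53200 ≈ 2.39 m

2.39 m


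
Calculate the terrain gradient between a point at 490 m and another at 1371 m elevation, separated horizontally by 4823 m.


gradient = (1371 - 490) / 4823 = 881 / 4823 = 0.1827

0.1827


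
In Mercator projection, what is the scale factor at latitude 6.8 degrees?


SF = 1 / cos(6.8) = 1 / 0.992966 = 1.007

1.007


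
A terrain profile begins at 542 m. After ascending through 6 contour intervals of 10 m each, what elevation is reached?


elevation = 542 + 6 * 10 = 602 m

602 m


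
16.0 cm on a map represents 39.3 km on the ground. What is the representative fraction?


ground = 39.3 km = 3930000 cm; RF denominator = ground / map = 3930000 / 16.0 = 245625; RF = 1:245625

1:245625


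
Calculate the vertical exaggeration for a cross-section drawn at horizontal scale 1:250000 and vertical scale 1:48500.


VE = horizontal_scale / vertical_scale = 250000 / 48500 ≈ 5.2

5.2x


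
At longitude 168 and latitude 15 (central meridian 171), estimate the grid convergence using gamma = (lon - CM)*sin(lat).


gamma = (168 - 171) * sin(15) = -3 * 0.258819 = -0.776 degrees

-0.776 degrees


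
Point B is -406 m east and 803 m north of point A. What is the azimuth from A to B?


az = atan2(-406, 803) = -26.8 deg
adjusted to 0-360: 333.2 degrees

333.2 degrees


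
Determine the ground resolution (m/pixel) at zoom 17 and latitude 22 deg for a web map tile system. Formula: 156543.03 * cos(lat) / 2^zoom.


res = 156543.03 * cos(22) / 2^17 = 156543.03 * 0.92718385 / 131072 = 1.11 m/pixel

1.11 m/pixel


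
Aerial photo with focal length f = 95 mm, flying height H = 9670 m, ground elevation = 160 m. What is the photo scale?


scale = f / (H - h) = 95 mm / 9510 m = 95 / 9510000 = 1:100105

1:100105


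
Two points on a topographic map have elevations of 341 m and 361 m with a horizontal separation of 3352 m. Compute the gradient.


gradient = (361 - 341) / 3352 = 20 / 3352 = 0.006

0.006


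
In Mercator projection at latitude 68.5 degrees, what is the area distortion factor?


area_distortion = 1/cos^2(68.5) = 7.445

7.445


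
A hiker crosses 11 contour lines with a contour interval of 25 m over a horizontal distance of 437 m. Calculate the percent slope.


elevation change = 11 * 25 = 275 m
slope = 275 / 437 * 100 = 62.9%

62.9%


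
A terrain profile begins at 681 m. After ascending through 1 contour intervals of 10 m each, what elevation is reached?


elevation = 681 + 1 * 10 = 691 m

691 m


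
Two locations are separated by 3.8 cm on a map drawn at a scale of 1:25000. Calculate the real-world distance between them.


ground = 3.8 cm * 25000 / 100 = 950.0 m

950.0 m


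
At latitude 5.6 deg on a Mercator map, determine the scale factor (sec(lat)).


SF = 1 / cos(5.6) = 1 / 0.995227 = 1.005

1.005


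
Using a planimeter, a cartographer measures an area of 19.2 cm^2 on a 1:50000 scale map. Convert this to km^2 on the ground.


ground_area = 19.2 * (50000/100)^2 = 4800000.0 m^2 = 4.8 km^2

4.8 km^2


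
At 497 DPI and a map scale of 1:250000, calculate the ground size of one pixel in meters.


pixel_cm = 2.54 / 497 ≈ 0.005111 cm
ground = pixel_cm * 250000 / 100 = 2.54 * 250000 / (497 * 100) = 635000 / 49700 ≈ 12.78 m

12.78 m


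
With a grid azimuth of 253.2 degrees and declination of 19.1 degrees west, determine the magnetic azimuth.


magnetic azimuth = grid azimuth - declination (east +ve)
mag_az = 253.2 - -19.1 = 272.3 degrees

272.3 degrees


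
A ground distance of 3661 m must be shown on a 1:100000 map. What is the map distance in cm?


map_cm = 3661 * 100 / 100000 = 3.661 cm ≈ 3.66 cm

3.66 cm


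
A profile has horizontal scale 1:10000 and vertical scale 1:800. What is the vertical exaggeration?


VE = horizontal_scale / vertical_scale = 10000 / 800 = 12.5

12.5x


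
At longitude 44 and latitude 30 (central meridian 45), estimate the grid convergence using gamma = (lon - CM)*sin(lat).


gamma = (44 - 45) * sin(30) = -1 * 0.5 = -0.5 degrees

-0.5 degrees


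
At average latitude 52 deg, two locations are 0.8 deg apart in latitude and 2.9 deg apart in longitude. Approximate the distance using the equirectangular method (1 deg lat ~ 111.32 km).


dlat_km = 0.8 * 111.32 = 89.056
dlon_km = 2.9 * 111.32 * cos(52) ≈ 198.753
dist = sqrt(89.056^2 + 198.753^2) ≈ 217.8 km

217.8 km


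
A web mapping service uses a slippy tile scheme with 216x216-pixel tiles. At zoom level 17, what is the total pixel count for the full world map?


tiles per axis = 2^17 = 131072
total tiles = 131072^2 = 17179869184
pixels per axis = 131072 * 216 = 28311552
total pixels = 28311552^2 = 801543976648704

801543976648704 pixels


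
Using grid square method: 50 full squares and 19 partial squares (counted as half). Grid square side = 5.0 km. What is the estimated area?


effective squares = 50 + 19 * 0.5 = 59.5
area = 59.5 * 25.0 = 1487.5 km^2

1487.5 km^2


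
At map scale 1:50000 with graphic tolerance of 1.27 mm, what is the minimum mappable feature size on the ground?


ground = 1.27 mm * 50000 / 1000 = 63.5 m

63.5 m


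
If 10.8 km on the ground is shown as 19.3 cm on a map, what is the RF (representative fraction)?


ground = 10.8 km = 1080000 cm; RF denominator = ground / map = 1080000 / 19.3 ≈ 55959; RF = 1:55959

1:55959


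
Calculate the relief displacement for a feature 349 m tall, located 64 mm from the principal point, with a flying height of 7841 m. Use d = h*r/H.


d = h * r / H = 349 * 64 / 7841 = 2.85 mm

2.85 mm


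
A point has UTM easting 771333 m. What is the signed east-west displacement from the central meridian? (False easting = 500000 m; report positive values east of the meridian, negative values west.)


displacement = 771333 - 500000 = 271333 m

271333 m


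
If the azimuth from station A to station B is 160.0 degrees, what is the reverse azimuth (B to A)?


back azimuth = (160.0 + 180) mod 360 = 340.0 degrees

340.0 degrees


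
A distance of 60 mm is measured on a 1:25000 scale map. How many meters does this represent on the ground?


ground = 60 mm * 25000 / 1000 = 1500.0 m

1500.0 m


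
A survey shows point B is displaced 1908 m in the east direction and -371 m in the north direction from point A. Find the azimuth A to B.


az = atan2(1908, -371) = 101.0 deg
adjusted to 0-360: 101.0 degrees

101.0 degrees


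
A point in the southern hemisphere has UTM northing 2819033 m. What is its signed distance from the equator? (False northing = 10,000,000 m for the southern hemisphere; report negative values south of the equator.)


For southern: actual = 2819033 - 10000000 = -7180967 m

-7180967 m


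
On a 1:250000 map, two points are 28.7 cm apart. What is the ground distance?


ground = 28.7 cm * 250000 / 100 = 71750.0 m = 71.75 km

71.75 km


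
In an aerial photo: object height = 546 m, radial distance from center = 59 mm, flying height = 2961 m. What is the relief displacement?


d = h * r / H = 546 * 59 / 2961 = 10.88 mm

10.88 mm


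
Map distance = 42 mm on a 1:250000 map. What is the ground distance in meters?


ground = 42 mm * 250000 / 1000 = 10500.0 m

10500.0 m


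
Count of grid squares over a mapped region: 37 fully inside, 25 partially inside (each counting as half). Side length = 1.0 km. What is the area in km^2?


effective squares = 37 + 25 * 0.5 = 49.5
area = 49.5 * 1.0 = 49.5 km^2

49.5 km^2


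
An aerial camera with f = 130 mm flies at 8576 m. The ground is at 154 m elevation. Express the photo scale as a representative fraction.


scale = f / (H - h) = 130 mm / 8422 m = 130 / 8422000 = 1:64785

1:64785


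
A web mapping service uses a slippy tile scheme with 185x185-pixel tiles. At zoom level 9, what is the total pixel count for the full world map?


tiles per axis = 2^9 = 512
total tiles = 512^2 = 262144
pixels per axis = 512 * 185 = 94720
total pixels = 94720^2 = 8971878400

8971878400 pixels


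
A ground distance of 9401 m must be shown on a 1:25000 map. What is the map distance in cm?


map_cm = 9401 * 100 / 25000 = 37.604 cm ≈ 37.6 cm

37.6 cm


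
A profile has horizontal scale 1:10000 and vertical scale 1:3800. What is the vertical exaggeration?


VE = horizontal_scale / vertical_scale = 10000 / 3800 ≈ 2.6

2.6x


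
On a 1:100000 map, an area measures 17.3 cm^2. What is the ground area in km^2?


ground_area = 17.3 * (100000/100)^2 = 17300000.0 m^2 = 17.3 km^2

17.3 km^2


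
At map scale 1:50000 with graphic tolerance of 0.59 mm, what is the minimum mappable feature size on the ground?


ground = 0.59 mm * 50000 / 1000 = 29.5 m

29.5 m


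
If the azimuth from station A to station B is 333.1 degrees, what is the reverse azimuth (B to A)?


back azimuth = (333.1 + 180) mod 360 = 153.1 degrees

153.1 degrees


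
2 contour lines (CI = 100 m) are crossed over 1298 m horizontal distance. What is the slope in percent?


elevation change = 2 * 100 = 200 m
slope = 200 / 1298 * 100 = 15.4%

15.4%


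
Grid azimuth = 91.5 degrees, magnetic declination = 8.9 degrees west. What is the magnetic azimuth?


magnetic azimuth = grid azimuth - declination (east +ve)
mag_az = 91.5 - -8.9 = 100.4 degrees

100.4 degrees


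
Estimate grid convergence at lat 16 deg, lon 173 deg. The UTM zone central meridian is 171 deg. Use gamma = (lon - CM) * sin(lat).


gamma = (173 - 171) * sin(16) = 2 * 0.275637 = 0.551 degrees

0.551 degrees


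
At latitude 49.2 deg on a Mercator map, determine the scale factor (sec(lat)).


SF = 1 / cos(49.2) = 1 / 0.653421 = 1.53

1.53


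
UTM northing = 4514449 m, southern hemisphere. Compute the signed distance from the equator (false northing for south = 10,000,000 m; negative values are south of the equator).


For southern: actual = 4514449 - 10000000 = -5485551 m

-5485551 m


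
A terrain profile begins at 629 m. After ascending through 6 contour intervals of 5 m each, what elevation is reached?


elevation = 629 + 6 * 5 = 659 m

659 m


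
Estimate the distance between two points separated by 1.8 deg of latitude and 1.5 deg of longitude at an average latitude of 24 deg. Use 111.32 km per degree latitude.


dlat_km = 1.8 * 111.32 = 200.376
dlon_km = 1.5 * 111.32 * cos(24) ≈ 152.544
dist = sqrt(200.376^2 + 152.544^2) ≈ 251.8 km

251.8 km


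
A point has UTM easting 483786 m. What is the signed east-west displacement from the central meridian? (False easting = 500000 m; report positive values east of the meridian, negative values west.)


displacement = 483786 - 500000 = -16214 m

-16214 m


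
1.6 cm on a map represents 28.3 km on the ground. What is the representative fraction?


ground = 28.3 km = 2830000 cm; RF denominator = ground / map = 2830000 / 1.6 = 1768750; RF = 1:1768750

1:1768750


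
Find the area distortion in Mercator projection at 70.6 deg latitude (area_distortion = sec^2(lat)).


area_distortion = 1/cos^2(70.6) = 9.064

9.064


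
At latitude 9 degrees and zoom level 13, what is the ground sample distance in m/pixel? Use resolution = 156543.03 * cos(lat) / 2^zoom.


res = 156543.03 * cos(9) / 2^13 = 156543.03 * 0.98768834 / 8192 = 18.87 m/pixel

18.87 m/pixel


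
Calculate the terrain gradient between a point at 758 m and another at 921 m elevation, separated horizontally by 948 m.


gradient = (921 - 758) / 948 = 163 / 948 = 0.1719

0.1719
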